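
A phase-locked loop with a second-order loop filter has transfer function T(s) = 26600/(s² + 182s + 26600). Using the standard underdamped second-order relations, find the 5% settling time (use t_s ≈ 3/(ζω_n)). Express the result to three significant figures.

Comparing the denominator to s² + 2ζω_n s + ω_n²: ω_n = √26600 = 163 rad/s, and 2ζω_n = 182 so ζ = 182/(2·163) = 0.558.
t_s ≈ 3/(ζω_n) = 3/(0.558·163) = 0.0330 s.

t_s ≈ 0.0330 s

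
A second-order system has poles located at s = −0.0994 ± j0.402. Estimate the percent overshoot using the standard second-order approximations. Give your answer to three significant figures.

The poles are at −σ ± jω_d with σ = 0.0994 and ω_d = 0.402, so ω_n = √(σ²+ω_d²) = 0.414 rad/s and ζ = σ/ω_n = 0.240.
Overshoot: exp(−π·0.240/√(1−0.240²)) = 0.460, i.e. 46.0%.

%OS ≈ 46.0%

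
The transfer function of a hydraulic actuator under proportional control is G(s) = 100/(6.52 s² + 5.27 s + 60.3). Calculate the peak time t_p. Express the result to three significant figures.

t_p ≈ 1.04 s

Dividing through by 6.52: denominator becomes s² + 0.8083 s + 9.248.
So ω_n = √9.248 = 3.04 rad/s and ζ = 0.8083/(2·3.04) = 0.133.
ω_d = 3.04·√(1 − 0.133²) = 3.01 rad/s. t_p = π/ω_d = 1.04 s.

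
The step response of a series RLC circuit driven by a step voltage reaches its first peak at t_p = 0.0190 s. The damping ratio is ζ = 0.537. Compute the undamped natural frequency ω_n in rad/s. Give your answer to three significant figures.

Peak time t_p = π/ω_d, so ω_d = π/t_p = π/0.0190 = 165 rad/s.
ω_n = ω_d/√(1−ζ²) = 165/√0.712 = 196 rad/s.

ω_n ≈ 196 rad/s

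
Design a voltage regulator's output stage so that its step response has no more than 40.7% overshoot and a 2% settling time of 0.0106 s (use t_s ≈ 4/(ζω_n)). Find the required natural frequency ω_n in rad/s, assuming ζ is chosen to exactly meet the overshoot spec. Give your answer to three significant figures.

ζ = −ln(OS)/√(π² + (ln OS)²). With OS = 0.407, ln OS = −0.8989 and ζ = 0.8989/3.268 = 0.275.
From t_s ≈ 4/(ζω_n): ω_n = 4/(ζ·t_s) = 4/(0.275·0.0106) = 1370 rad/s.

ω_n ≈ 1370 rad/s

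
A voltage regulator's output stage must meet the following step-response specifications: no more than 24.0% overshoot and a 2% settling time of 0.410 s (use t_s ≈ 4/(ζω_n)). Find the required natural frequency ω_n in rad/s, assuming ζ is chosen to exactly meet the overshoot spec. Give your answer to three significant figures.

ω_n ≈ 23.6 rad/s

Inverting the overshoot relation: ζ = |ln 0.240|/√(π² + ln²0.240) = 0.414.
Then ω_n = 4/(ζ t_s) = 4/(0.414 × 0.410) = 23.6 rad/s.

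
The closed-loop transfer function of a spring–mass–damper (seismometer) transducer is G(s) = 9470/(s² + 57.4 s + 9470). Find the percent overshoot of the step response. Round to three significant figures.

Comparing the denominator to s² + 2ζω_n s + ω_n²: ω_n = √9470 = 97.3 rad/s, and 2ζω_n = 57.4 so ζ = 57.4/(2·97.3) = 0.295.
Overshoot: exp(−π·0.295/√(1−0.295²)) = 0.379, i.e. 37.9%.

%OS ≈ 37.9%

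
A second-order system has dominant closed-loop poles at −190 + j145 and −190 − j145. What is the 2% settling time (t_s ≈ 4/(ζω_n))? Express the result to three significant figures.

t_s ≈ 0.0211 s

For poles at −σ ± jω_d, ζω_n = σ = 190, so t_s ≈ 4/σ = 0.0211 s.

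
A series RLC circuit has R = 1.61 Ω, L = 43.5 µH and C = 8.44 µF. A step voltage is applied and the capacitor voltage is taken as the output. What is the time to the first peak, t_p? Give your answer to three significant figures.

For a series RLC circuit (capacitor voltage as output), ω_n = 1/√(LC) = 1/√(43.5 µH · 8.44 µF) = 52200 rad/s.
ζ = (R/2)·√(C/L) = (1.61/2)·√(8.44 µF/43.5 µH) = 0.355.
ω_d = ω_n√(1−ζ²) = 48800 rad/s. t_p = π/ω_d = 0.0000644 s.

t_p ≈ 0.0000644 s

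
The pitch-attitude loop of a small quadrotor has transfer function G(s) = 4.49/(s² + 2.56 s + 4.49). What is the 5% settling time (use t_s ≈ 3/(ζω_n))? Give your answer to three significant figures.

Matching coefficients with s² + 2ζω_n s + ω_n² gives ω_n² = 4.49 ⇒ ω_n = 2.12 rad/s, and ζ = 2.56/(2ω_n) = 0.604.
t_s ≈ 3/(ζω_n) = 3/(0.604·2.12) = 2.34 s.

t_s ≈ 2.34 s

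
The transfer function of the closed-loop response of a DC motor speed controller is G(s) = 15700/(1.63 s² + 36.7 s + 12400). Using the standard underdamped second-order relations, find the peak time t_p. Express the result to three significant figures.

Dividing through by 1.63: denominator becomes s² + 22.52 s + 7607.
So ω_n = √7607 = 87.2 rad/s and ζ = 22.52/(2·87.2) = 0.129.
ω_d = ω_n√(1−ζ²) = 86.5 rad/s. t_p = π/ω_d = 0.0363 s.

t_p ≈ 0.0363 s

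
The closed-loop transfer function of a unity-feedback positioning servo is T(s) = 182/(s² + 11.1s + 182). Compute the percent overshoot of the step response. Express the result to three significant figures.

Comparing the denominator to s² + 2ζω_n s + ω_n²: ω_n = √182 = 13.5 rad/s, and 2ζω_n = 11.1 so ζ = 11.1/(2·13.5) = 0.411.
%OS = 100 e^{−πζ/√(1−ζ²)} with ζ = 0.411 gives 24.2%.

%OS ≈ 24.2%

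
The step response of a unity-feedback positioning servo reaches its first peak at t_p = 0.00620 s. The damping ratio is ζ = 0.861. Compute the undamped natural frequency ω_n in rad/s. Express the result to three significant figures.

Peak time t_p = π/ω_d, so ω_d = π/t_p = π/0.00620 = 507 rad/s.
ω_n = ω_d/√(1−ζ²) = 507/√0.259 = 996 rad/s.

ω_n ≈ 996 rad/s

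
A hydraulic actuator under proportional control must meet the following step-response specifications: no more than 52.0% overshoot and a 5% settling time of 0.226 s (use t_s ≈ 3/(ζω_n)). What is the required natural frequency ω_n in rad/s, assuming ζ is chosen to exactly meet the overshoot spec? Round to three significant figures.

ω_n ≈ 65.1 rad/s

From %OS = 100·exp(−πζ/√(1−ζ²)), invert to get ζ = −ln(OS)/√(π² + ln²(OS)) with OS = 0.520.
−ln 0.520 = 0.6539, so ζ = 0.6539/√(π² + 0.4276) = 0.204.
From t_s ≈ 3/(ζω_n): ω_n = 3/(ζ·t_s) = 3/(0.204·0.226) = 65.1 rad/s.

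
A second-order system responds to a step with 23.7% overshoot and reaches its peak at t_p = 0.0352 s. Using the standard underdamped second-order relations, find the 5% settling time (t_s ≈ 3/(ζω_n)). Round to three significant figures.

t_s ≈ 0.0733 s

The overshoot fixes ζ = −ln(OS)/√(π²+ln²(OS)) = 0.417.
From t_p = π/ω_d, ω_d = π/0.0352 = 89.2 rad/s, so ω_n = ω_d/√(1−ζ²) = 98.2 rad/s.
t_s ≈ 3/(ζω_n) = 3/(0.417·98.2) = 0.0733 s.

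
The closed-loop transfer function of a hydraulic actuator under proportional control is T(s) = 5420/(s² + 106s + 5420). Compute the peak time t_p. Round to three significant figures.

t_p ≈ 0.0615 s

Matching coefficients with s² + 2ζω_n s + ω_n² gives ω_n² = 5420 ⇒ ω_n = 73.6 rad/s, and ζ = 106/(2ω_n) = 0.720.
The damped frequency ω_d = ω_n√(1−ζ²) = 51.1 rad/s. Then t_p = π/ω_d = 0.0615 s.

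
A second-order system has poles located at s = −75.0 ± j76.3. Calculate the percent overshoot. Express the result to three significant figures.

|pole| = ω_n = √(75.0² + 76.3²) = 107 rad/s; ζ = cos θ = σ/ω_n = 0.701.
%OS = 100 e^{−πζ/√(1−ζ²)} with ζ = 0.701 gives 4.56%.

%OS ≈ 4.56%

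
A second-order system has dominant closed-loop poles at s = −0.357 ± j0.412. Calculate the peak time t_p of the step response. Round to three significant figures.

t_p ≈ 7.63 s

t_p = π/ω_d with ω_d = 0.412 (the imaginary part), so t_p = 7.63 s.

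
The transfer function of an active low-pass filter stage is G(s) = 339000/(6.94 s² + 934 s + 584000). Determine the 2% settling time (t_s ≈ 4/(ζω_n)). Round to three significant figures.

t_s ≈ 0.0594 s

Dividing through by 6.94: denominator becomes s² + 134.6 s + 84150.
So ω_n = √84150 = 290 rad/s and ζ = 134.6/(2·290) = 0.232.
t_s ≈ 4/(ζω_n) = 0.0594 s.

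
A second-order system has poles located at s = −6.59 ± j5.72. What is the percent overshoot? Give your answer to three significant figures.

The poles are at −σ ± jω_d with σ = 6.59 and ω_d = 5.72, so ω_n = √(σ²+ω_d²) = 8.73 rad/s and ζ = σ/ω_n = 0.755.
%OS = 100·exp(−πζ/√(1−ζ²)) = 2.68%.

%OS ≈ 2.68%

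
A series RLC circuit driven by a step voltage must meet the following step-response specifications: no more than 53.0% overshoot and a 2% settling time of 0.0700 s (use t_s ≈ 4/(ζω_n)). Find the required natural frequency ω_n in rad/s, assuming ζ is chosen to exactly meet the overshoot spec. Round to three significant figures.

ω_n ≈ 288 rad/s

Inverting the overshoot relation: ζ = |ln 0.530|/√(π² + ln²0.530) = 0.198.
From t_s ≈ 4/(ζω_n): ω_n = 4/(ζ·t_s) = 4/(0.198·0.0700) = 288 rad/s.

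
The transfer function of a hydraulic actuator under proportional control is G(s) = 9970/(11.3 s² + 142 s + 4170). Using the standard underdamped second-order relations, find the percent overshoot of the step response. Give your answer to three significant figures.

%OS ≈ 33.7%

Dividing through by 11.3: denominator becomes s² + 12.57 s + 369.0.
So ω_n = √369.0 = 19.2 rad/s and ζ = 12.57/(2·19.2) = 0.327.
Overshoot: exp(−π·0.327/√(1−0.327²)) = 0.337, i.e. 33.7%.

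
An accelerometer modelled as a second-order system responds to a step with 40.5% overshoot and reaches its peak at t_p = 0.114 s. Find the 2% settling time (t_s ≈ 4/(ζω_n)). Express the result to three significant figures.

t_s ≈ 0.504 s

ζ from %OS: ζ = |ln 0.405|/√(π²+ln²0.405) = 0.276.
t_p = π/ω_d ⇒ ω_d = 27.6 rad/s; then ω_n = ω_d/√(1−ζ²) = 28.7 rad/s.
t_s ≈ 4/(ζω_n) = 4/(0.276·28.7) = 0.504 s.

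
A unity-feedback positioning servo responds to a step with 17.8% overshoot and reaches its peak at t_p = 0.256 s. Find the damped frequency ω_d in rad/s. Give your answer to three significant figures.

ω_d ≈ 12.3 rad/s

t_p = π/ω_d, so ω_d = π/0.256 = 12.3 rad/s.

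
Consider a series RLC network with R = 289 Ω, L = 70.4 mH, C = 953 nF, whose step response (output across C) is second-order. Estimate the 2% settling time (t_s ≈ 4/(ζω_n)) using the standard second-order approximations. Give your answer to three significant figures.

For a series RLC circuit (capacitor voltage as output), ω_n = 1/√(LC) = 1/√(70.4 mH · 953 nF) = 3860 rad/s.
ζ = (R/2)·√(C/L) = (289/2)·√(953 nF/70.4 mH) = 0.532.
t_s ≈ 4/(ζω_n) = 0.00195 s.

t_s ≈ 0.00195 s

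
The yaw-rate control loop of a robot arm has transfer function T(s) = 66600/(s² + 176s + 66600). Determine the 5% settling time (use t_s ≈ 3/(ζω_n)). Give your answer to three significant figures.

t_s ≈ 0.0341 s

ω_n = √66600 = 258 rad/s; ζ = 176/(2·258) = 0.341.
t_s ≈ 3/(ζω_n) = 3/(0.341·258) = 0.0341 s.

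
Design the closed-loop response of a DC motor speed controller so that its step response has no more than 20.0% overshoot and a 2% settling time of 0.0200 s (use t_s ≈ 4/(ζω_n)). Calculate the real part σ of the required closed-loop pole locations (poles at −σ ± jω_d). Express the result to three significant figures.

The settling-time spec alone fixes σ = ζω_n = 4/t_s = 4/0.0200 = 200.
(Overshoot then fixes ζ = 0.456 and hence ω_d = σ·√(1−ζ²)/ζ = 390 rad/s.)

σ ≈ 200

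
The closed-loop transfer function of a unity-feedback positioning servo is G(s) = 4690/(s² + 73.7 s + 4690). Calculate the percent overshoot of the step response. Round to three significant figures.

%OS ≈ 13.5%

Comparing the denominator to s² + 2ζω_n s + ω_n²: ω_n = √4690 = 68.5 rad/s, and 2ζω_n = 73.7 so ζ = 73.7/(2·68.5) = 0.538.
Overshoot: exp(−π·0.538/√(1−0.538²)) = 0.135, i.e. 13.5%.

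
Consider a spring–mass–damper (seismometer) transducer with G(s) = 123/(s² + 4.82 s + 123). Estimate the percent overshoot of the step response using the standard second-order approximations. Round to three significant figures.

%OS ≈ 49.7%

Comparing the denominator to s² + 2ζω_n s + ω_n²: ω_n = √123 = 11.1 rad/s, and 2ζω_n = 4.82 so ζ = 4.82/(2·11.1) = 0.217.
Overshoot: exp(−π·0.217/√(1−0.217²)) = 0.497, i.e. 49.7%.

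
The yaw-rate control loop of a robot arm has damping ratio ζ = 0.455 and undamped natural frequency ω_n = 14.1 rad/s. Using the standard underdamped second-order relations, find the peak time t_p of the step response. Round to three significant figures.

The damped frequency is ω_d = ω_n√(1−ζ²) = 14.1·√(1−0.207) = 12.6 rad/s.
Peak time t_p = π/ω_d = π/12.6 = 0.250 s.

t_p ≈ 0.250 s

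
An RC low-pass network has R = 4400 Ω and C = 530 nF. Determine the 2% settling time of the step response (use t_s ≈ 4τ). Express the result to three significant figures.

τ = RC = 4400 × 530 nF = 0.00233 s.
t_s ≈ 4τ = 0.00933 s.

t_s ≈ 0.00933 s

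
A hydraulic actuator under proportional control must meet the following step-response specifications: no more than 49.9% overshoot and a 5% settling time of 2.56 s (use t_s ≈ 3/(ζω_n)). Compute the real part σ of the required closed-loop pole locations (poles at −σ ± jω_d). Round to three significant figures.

σ ≈ 1.17

The settling-time spec alone fixes σ = ζω_n = 3/t_s = 3/2.56 = 1.17.
(Overshoot then fixes ζ = 0.216 and hence ω_d = σ·√(1−ζ²)/ζ = 5.30 rad/s.)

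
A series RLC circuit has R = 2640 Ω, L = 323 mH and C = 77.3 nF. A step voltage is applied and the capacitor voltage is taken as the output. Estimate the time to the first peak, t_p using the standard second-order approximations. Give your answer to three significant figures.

t_p ≈ 0.000650 s

For a series RLC circuit (capacitor voltage as output), ω_n = 1/√(LC) = 1/√(323 mH · 77.3 nF) = 6330 rad/s.
ζ = (R/2)·√(C/L) = (2640/2)·√(77.3 nF/323 mH) = 0.646.
ω_d = 6330·√(1 − 0.646²) = 4830 rad/s. t_p = π/ω_d = 0.000650 s.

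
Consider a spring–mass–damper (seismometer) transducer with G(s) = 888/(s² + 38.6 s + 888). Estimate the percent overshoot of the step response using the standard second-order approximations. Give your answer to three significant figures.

ω_n = √888 = 29.8 rad/s; ζ = 38.6/(2·29.8) = 0.648.
%OS = 100·exp(−πζ/√(1−ζ²)) = 6.92%.

%OS ≈ 6.92%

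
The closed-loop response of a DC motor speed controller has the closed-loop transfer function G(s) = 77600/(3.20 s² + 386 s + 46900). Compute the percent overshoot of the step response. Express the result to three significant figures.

Dividing through by 3.20: denominator becomes s² + 120.6 s + 14660.
So ω_n = √14660 = 121 rad/s and ζ = 120.6/(2·121) = 0.498.
%OS = 100·exp(−πζ/√(1−ζ²)) = 16.4%.

%OS ≈ 16.4%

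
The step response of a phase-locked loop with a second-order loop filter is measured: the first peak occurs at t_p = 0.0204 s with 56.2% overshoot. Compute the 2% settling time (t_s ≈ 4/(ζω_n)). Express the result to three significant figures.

The overshoot fixes ζ = −ln(OS)/√(π²+ln²(OS)) = 0.180.
From t_p = π/ω_d, ω_d = π/0.0204 = 154 rad/s, so ω_n = ω_d/√(1−ζ²) = 157 rad/s.
t_s ≈ 4/(ζω_n) = 4/(0.180·157) = 0.142 s.

t_s ≈ 0.142 s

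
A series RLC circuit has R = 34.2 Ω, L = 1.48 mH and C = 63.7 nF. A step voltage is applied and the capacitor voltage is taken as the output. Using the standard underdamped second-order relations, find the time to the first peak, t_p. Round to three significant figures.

For a series RLC circuit (capacitor voltage as output), ω_n = 1/√(LC) = 1/√(1.48 mH · 63.7 nF) = 103000 rad/s.
ζ = (R/2)·√(C/L) = (34.2/2)·√(63.7 nF/1.48 mH) = 0.112.
ω_d = 103000·√(1 − 0.112²) = 102000 rad/s. t_p = π/ω_d = 0.0000307 s.

t_p ≈ 0.0000307 s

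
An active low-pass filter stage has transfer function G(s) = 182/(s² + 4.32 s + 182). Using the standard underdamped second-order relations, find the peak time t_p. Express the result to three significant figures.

t_p ≈ 0.236 s

Matching coefficients with s² + 2ζω_n s + ω_n² gives ω_n² = 182 ⇒ ω_n = 13.5 rad/s, and ζ = 4.32/(2ω_n) = 0.160.
The damped frequency ω_d = ω_n√(1−ζ²) = 13.3 rad/s. Then t_p = π/ω_d = 0.236 s.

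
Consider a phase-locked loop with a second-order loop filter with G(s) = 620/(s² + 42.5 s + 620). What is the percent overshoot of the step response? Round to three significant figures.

Comparing the denominator to s² + 2ζω_n s + ω_n²: ω_n = √620 = 24.9 rad/s, and 2ζω_n = 42.5 so ζ = 42.5/(2·24.9) = 0.853.
%OS = 100·exp(−πζ/√(1−ζ²)) = 0.584%.

%OS ≈ 0.584%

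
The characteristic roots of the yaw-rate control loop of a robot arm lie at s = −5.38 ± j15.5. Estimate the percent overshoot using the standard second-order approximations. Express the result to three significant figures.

With σ = 5.38, ω_d = 15.5: ω_n = √(σ²+ω_d²) = 16.4 rad/s, ζ = σ/ω_n = 0.328.
%OS = 100 e^{−πζ/√(1−ζ²)} with ζ = 0.328 gives 33.6%.

%OS ≈ 33.6%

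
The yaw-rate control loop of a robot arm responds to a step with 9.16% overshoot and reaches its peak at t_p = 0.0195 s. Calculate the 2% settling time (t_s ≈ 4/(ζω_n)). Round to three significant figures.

t_s ≈ 0.0326 s

ζ from %OS: ζ = |ln 0.0916|/√(π²+ln²0.0916) = 0.606.
From t_p = π/ω_d, ω_d = π/0.0195 = 161 rad/s, so ω_n = ω_d/√(1−ζ²) = 202 rad/s.
t_s ≈ 4/(ζω_n) = 4/(0.606·202) = 0.0326 s.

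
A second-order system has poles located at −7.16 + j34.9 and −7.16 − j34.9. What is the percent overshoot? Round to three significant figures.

The poles are at −σ ± jω_d with σ = 7.16 and ω_d = 34.9, so ω_n = √(σ²+ω_d²) = 35.6 rad/s and ζ = σ/ω_n = 0.201.
Overshoot: exp(−π·0.201/√(1−0.201²)) = 0.525, i.e. 52.5%.

%OS ≈ 52.5%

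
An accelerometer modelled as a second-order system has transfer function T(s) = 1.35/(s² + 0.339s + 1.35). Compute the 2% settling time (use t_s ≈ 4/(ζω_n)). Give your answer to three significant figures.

t_s ≈ 23.6 s

Matching coefficients with s² + 2ζω_n s + ω_n² gives ω_n² = 1.35 ⇒ ω_n = 1.16 rad/s, and ζ = 0.339/(2ω_n) = 0.146.
t_s ≈ 4/(ζω_n) = 4/(0.146·1.16) = 23.6 s.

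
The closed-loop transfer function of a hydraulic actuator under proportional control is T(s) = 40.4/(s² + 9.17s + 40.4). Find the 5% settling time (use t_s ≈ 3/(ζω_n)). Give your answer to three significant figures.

t_s ≈ 0.654 s

Matching coefficients with s² + 2ζω_n s + ω_n² gives ω_n² = 40.4 ⇒ ω_n = 6.36 rad/s, and ζ = 9.17/(2ω_n) = 0.721.
t_s ≈ 3/(ζω_n) = 3/(0.721·6.36) = 0.654 s.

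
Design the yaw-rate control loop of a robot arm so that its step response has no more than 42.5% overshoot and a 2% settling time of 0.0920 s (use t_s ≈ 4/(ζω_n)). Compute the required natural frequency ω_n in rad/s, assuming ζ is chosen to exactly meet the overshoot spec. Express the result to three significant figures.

Inverting the overshoot relation: ζ = |ln 0.425|/√(π² + ln²0.425) = 0.263.
Then ω_n = 4/(ζ t_s) = 4/(0.263 × 0.0920) = 165 rad/s.

ω_n ≈ 165 rad/s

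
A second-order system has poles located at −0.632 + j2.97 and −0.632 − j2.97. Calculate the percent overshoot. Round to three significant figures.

%OS ≈ 51.2%

|pole| = ω_n = √(0.632² + 2.97²) = 3.04 rad/s; ζ = cos θ = σ/ω_n = 0.208.
%OS = 100·exp(−πζ/√(1−ζ²)) = 51.2%.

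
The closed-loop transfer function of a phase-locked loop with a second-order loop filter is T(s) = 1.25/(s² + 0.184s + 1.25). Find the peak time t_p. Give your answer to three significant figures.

ω_n = √1.25 = 1.12 rad/s; ζ = 0.184/(2·1.12) = 0.0823.
The damped frequency ω_d = ω_n√(1−ζ²) = 1.11 rad/s. Then t_p = π/ω_d = 2.82 s.

t_p ≈ 2.82 s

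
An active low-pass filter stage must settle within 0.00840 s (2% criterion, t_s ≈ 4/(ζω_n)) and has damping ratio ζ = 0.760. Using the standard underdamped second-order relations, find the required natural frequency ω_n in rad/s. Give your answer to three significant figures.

ω_n ≈ 627 rad/s

Rearranging t_s ≈ 4/(ζω_n) gives ω_n = 4/(ζ·t_s) = 4/(0.760 × 0.00840) = 627 rad/s.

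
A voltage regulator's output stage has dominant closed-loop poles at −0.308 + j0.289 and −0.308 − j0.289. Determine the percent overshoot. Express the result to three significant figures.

%OS ≈ 3.51%

With σ = 0.308, ω_d = 0.289: ω_n = √(σ²+ω_d²) = 0.422 rad/s, ζ = σ/ω_n = 0.729.
%OS = 100·exp(−πζ/√(1−ζ²)) = 3.51%.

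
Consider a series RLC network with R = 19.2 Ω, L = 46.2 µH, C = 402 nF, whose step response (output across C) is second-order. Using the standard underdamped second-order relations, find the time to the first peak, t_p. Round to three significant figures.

For a series RLC circuit (capacitor voltage as output), ω_n = 1/√(LC) = 1/√(46.2 µH · 402 nF) = 232000 rad/s.
ζ = (R/2)·√(C/L) = (19.2/2)·√(402 nF/46.2 µH) = 0.895.
ω_d = ω_n√(1−ζ²) = 103000 rad/s. t_p = π/ω_d = 0.0000304 s.

t_p ≈ 0.0000304 s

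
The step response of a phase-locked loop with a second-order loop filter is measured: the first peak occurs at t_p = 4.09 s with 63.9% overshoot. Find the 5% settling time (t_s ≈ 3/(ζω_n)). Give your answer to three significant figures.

The overshoot fixes ζ = −ln(OS)/√(π²+ln²(OS)) = 0.141.
From t_p = π/ω_d, ω_d = π/4.09 = 0.768 rad/s, so ω_n = ω_d/√(1−ζ²) = 0.776 rad/s.
t_s ≈ 3/(ζω_n) = 3/(0.141·0.776) = 27.4 s.

t_s ≈ 27.4 s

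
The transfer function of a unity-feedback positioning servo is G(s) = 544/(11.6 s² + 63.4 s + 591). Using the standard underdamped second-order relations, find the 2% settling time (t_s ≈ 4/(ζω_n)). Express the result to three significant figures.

Dividing through by 11.6: denominator becomes s² + 5.466 s + 50.95.
So ω_n = √50.95 = 7.14 rad/s and ζ = 5.466/(2·7.14) = 0.383.
t_s ≈ 4/(ζω_n) = 1.46 s.

t_s ≈ 1.46 s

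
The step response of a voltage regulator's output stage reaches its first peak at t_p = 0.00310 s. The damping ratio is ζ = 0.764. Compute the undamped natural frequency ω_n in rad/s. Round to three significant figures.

ω_n ≈ 1570 rad/s

Peak time t_p = π/ω_d, so ω_d = π/t_p = π/0.00310 = 1010 rad/s.
ω_n = ω_d/√(1−ζ²) = 1010/√0.416 = 1570 rad/s.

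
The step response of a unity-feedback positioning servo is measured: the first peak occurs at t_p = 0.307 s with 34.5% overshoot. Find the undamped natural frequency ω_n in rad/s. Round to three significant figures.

ζ from %OS: ζ = |ln 0.345|/√(π²+ln²0.345) = 0.321.
t_p = π/ω_d ⇒ ω_d = 10.2 rad/s; then ω_n = ω_d/√(1−ζ²) = 10.8 rad/s.

ω_n ≈ 10.8 rad/s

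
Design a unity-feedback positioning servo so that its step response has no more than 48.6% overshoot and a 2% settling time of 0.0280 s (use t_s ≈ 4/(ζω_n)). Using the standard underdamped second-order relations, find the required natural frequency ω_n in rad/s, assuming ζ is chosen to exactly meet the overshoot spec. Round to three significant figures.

ω_n ≈ 638 rad/s

Inverting the overshoot relation: ζ = |ln 0.486|/√(π² + ln²0.486) = 0.224.
Then ω_n = 4/(ζ t_s) = 4/(0.224 × 0.0280) = 638 rad/s.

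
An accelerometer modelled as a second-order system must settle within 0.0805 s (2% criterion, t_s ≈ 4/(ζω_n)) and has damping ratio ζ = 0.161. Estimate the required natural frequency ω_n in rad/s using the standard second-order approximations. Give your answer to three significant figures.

Rearranging t_s ≈ 4/(ζω_n) gives ω_n = 4/(ζ·t_s) = 4/(0.161 × 0.0805) = 309 rad/s.

ω_n ≈ 309 rad/s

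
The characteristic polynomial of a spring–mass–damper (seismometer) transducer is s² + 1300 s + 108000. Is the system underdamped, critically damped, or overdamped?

overdamped

a² − 4b = 1300000 > 0 (two distinct real roots); the system is overdamped.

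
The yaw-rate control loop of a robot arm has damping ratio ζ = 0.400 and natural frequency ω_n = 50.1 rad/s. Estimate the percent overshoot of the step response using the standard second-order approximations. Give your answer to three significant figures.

For an underdamped second-order system, %OS = 100·exp(−πζ/√(1−ζ²)).
πζ/√(1−ζ²) = π·0.400/√(1−0.160) = 1.371, so %OS = 100·e^(−1.371) = 25.4%.

%OS ≈ 25.4%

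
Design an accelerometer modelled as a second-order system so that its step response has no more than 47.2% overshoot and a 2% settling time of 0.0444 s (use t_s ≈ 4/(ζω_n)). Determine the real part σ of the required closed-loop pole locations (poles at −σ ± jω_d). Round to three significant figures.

The settling-time spec alone fixes σ = ζω_n = 4/t_s = 4/0.0444 = 90.1.
(Overshoot then fixes ζ = 0.232 and hence ω_d = σ·√(1−ζ²)/ζ = 377 rad/s.)

σ ≈ 90.1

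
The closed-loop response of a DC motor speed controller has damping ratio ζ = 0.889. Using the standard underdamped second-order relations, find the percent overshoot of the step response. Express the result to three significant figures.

For an underdamped second-order system, %OS = 100·exp(−πζ/√(1−ζ²)).
πζ/√(1−ζ²) = π·0.889/√(1−0.790) = 6.099, so %OS = 100·e^(−6.099) = 0.224%.

%OS ≈ 0.224%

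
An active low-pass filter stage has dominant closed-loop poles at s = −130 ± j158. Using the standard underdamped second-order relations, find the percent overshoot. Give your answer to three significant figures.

%OS ≈ 7.54%

|pole| = ω_n = √(130² + 158²) = 205 rad/s; ζ = cos θ = σ/ω_n = 0.635.
%OS = 100·exp(−πζ/√(1−ζ²)) = 7.54%.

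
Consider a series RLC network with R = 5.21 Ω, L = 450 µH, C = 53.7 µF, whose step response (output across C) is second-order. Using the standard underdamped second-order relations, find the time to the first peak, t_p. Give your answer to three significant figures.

t_p ≈ 0.00112 s

For a series RLC circuit (capacitor voltage as output), ω_n = 1/√(LC) = 1/√(450 µH · 53.7 µF) = 6430 rad/s.
ζ = (R/2)·√(C/L) = (5.21/2)·√(53.7 µF/450 µH) = 0.900.
ω_d = ω_n√(1−ζ²) = 2810 rad/s. t_p = π/ω_d = 0.00112 s.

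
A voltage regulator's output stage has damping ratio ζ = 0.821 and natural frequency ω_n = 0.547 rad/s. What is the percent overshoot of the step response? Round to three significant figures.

%OS ≈ 1.09%

For an underdamped second-order system, %OS = 100·exp(−πζ/√(1−ζ²)).
πζ/√(1−ζ²) = π·0.821/√(1−0.674) = 4.518, so %OS = 100·e^(−4.518) = 1.09%.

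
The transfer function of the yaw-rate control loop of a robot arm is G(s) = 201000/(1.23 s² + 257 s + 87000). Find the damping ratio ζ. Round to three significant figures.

ζ ≈ 0.393

Dividing through by 1.23: denominator becomes s² + 208.9 s + 70730.
So ω_n = √70730 = 266 rad/s and ζ = 208.9/(2·266) = 0.393.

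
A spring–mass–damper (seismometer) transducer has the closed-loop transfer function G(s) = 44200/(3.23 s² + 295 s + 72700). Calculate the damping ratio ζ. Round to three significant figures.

ζ ≈ 0.304

Dividing through by 3.23: denominator becomes s² + 91.33 s + 22510.
So ω_n = √22510 = 150 rad/s and ζ = 91.33/(2·150) = 0.304.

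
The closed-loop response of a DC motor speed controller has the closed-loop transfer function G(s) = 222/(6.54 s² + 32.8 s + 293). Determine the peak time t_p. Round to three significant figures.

Dividing through by 6.54: denominator becomes s² + 5.015 s + 44.80.
So ω_n = √44.80 = 6.69 rad/s and ζ = 5.015/(2·6.69) = 0.375.
ω_d = 6.69·√(1 − 0.375²) = 6.21 rad/s. t_p = π/ω_d = 0.506 s.

t_p ≈ 0.506 s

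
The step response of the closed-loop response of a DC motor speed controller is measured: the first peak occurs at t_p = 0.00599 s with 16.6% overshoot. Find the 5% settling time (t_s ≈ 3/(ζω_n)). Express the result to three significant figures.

t_s ≈ 0.0100 s

ζ from %OS: ζ = |ln 0.166|/√(π²+ln²0.166) = 0.496.
t_p = π/ω_d ⇒ ω_d = 524 rad/s; then ω_n = ω_d/√(1−ζ²) = 604 rad/s.
t_s ≈ 3/(ζω_n) = 3/(0.496·604) = 0.0100 s.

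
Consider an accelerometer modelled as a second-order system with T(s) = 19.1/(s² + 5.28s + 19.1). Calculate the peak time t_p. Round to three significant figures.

Comparing the denominator to s² + 2ζω_n s + ω_n²: ω_n = √19.1 = 4.37 rad/s, and 2ζω_n = 5.28 so ζ = 5.28/(2·4.37) = 0.604.
ω_d = 4.37·√(1 − 0.604²) = 3.48 rad/s. Then t_p = π/ω_d = 0.902 s.

t_p ≈ 0.902 s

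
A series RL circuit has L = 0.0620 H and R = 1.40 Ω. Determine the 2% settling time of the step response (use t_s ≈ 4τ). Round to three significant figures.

t_s ≈ 0.177 s

τ = L/R = 0.0620/1.40 = 0.0443 s.
t_s ≈ 4τ = 0.177 s.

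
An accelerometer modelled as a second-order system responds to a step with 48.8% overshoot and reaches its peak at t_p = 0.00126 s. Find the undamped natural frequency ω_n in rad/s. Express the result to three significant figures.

ζ from %OS: ζ = |ln 0.488|/√(π²+ln²0.488) = 0.223.
t_p = π/ω_d ⇒ ω_d = 2490 rad/s; then ω_n = ω_d/√(1−ζ²) = 2560 rad/s.

ω_n ≈ 2560 rad/s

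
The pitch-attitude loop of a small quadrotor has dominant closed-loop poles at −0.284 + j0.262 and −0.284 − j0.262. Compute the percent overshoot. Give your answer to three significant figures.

The poles are at −σ ± jω_d with σ = 0.284 and ω_d = 0.262, so ω_n = √(σ²+ω_d²) = 0.386 rad/s and ζ = σ/ω_n = 0.735.
Overshoot: exp(−π·0.735/√(1−0.735²)) = 0.0332, i.e. 3.32%.

%OS ≈ 3.32%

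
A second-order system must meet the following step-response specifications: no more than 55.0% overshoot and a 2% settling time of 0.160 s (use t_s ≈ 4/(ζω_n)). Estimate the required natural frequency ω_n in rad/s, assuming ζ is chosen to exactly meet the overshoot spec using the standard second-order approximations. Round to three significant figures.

ω_n ≈ 134 rad/s

ζ = −ln(OS)/√(π² + (ln OS)²). With OS = 0.550, ln OS = −0.5978 and ζ = 0.5978/3.198 = 0.187.
Then ω_n = 4/(ζ t_s) = 4/(0.187 × 0.160) = 134 rad/s.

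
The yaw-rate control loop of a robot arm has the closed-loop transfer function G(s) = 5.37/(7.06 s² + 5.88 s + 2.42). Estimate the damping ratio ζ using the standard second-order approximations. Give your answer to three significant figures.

ζ ≈ 0.711

Dividing through by 7.06: denominator becomes s² + 0.8329 s + 0.3428.
So ω_n = √0.3428 = 0.585 rad/s and ζ = 0.8329/(2·0.585) = 0.711.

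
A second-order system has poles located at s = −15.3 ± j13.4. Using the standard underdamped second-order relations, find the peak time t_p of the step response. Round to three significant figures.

t_p ≈ 0.234 s

t_p = π/ω_d with ω_d = 13.4 (the imaginary part), so t_p = 0.234 s.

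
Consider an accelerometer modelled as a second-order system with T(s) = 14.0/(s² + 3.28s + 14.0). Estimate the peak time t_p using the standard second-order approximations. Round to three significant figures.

Comparing the denominator to s² + 2ζω_n s + ω_n²: ω_n = √14.0 = 3.74 rad/s, and 2ζω_n = 3.28 so ζ = 3.28/(2·3.74) = 0.438.
ω_d = 3.74·√(1 − 0.438²) = 3.36 rad/s. Then t_p = π/ω_d = 0.934 s.

t_p ≈ 0.934 s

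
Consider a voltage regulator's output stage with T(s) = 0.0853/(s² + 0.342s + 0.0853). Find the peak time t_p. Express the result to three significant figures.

Comparing the denominator to s² + 2ζω_n s + ω_n²: ω_n = √0.0853 = 0.292 rad/s, and 2ζω_n = 0.342 so ζ = 0.342/(2·0.292) = 0.585.
ω_d = 0.292·√(1 − 0.585²) = 0.237 rad/s. Then t_p = π/ω_d = 13.3 s.

t_p ≈ 13.3 s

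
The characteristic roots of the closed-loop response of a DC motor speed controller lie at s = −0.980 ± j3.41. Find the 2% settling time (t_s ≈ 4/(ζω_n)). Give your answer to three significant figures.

For poles at −σ ± jω_d, ζω_n = σ = 0.980, so t_s ≈ 4/σ = 4.08 s.

t_s ≈ 4.08 s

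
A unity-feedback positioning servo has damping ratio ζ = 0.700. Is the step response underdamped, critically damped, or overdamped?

Since ζ = 0.700 < 1, the system is underdamped.

underdamped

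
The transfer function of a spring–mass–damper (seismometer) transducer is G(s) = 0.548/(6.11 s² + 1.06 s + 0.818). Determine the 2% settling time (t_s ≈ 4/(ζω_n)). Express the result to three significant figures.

Dividing through by 6.11: denominator becomes s² + 0.1735 s + 0.1339.
So ω_n = √0.1339 = 0.366 rad/s and ζ = 0.1735/(2·0.366) = 0.237.
t_s ≈ 4/(ζω_n) = 46.1 s.

t_s ≈ 46.1 s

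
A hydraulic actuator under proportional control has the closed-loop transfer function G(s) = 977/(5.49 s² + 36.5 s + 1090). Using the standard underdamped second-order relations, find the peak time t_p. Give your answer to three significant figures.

t_p ≈ 0.229 s

Dividing through by 5.49: denominator becomes s² + 6.648 s + 198.5.
So ω_n = √198.5 = 14.1 rad/s and ζ = 6.648/(2·14.1) = 0.236.
ω_d = 14.1·√(1 − 0.236²) = 13.7 rad/s. t_p = π/ω_d = 0.229 s.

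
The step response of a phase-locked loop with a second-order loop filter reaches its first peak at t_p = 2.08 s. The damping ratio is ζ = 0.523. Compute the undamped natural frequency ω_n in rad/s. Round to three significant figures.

ω_n ≈ 1.77 rad/s

Peak time t_p = π/ω_d, so ω_d = π/t_p = π/2.08 = 1.51 rad/s.
ω_n = ω_d/√(1−ζ²) = 1.51/√0.726 = 1.77 rad/s.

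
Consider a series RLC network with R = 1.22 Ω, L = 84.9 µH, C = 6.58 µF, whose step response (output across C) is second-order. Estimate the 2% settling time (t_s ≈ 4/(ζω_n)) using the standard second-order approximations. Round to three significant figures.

t_s ≈ 0.000557 s

For a series RLC circuit (capacitor voltage as output), ω_n = 1/√(LC) = 1/√(84.9 µH · 6.58 µF) = 42300 rad/s.
ζ = (R/2)·√(C/L) = (1.22/2)·√(6.58 µF/84.9 µH) = 0.170.
t_s ≈ 4/(ζω_n) = 0.000557 s.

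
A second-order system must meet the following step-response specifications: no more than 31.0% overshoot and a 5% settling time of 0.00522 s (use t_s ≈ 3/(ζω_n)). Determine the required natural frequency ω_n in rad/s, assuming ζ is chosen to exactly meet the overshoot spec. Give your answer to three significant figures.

ω_n ≈ 1650 rad/s

From %OS = 100·exp(−πζ/√(1−ζ²)), invert to get ζ = −ln(OS)/√(π² + ln²(OS)) with OS = 0.310.
−ln 0.310 = 1.171, so ζ = 1.171/√(π² + 1.372) = 0.349.
Then ω_n = 3/(ζ t_s) = 3/(0.349 × 0.00522) = 1650 rad/s.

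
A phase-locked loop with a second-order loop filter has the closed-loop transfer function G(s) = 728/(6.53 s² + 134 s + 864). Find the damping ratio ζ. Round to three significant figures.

Dividing through by 6.53: denominator becomes s² + 20.52 s + 132.3.
So ω_n = √132.3 = 11.5 rad/s and ζ = 20.52/(2·11.5) = 0.892.

ζ ≈ 0.892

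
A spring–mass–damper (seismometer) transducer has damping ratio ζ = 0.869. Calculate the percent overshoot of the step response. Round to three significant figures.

%OS ≈ 0.402%

For an underdamped second-order system, %OS = 100·exp(−πζ/√(1−ζ²)).
πζ/√(1−ζ²) = π·0.869/√(1−0.755) = 5.517, so %OS = 100·e^(−5.517) = 0.402%.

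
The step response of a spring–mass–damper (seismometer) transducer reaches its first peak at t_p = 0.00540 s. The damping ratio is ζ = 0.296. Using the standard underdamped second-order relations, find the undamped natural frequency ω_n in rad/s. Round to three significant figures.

Peak time t_p = π/ω_d, so ω_d = π/t_p = π/0.00540 = 582 rad/s.
ω_n = ω_d/√(1−ζ²) = 582/√0.912 = 609 rad/s.

ω_n ≈ 609 rad/s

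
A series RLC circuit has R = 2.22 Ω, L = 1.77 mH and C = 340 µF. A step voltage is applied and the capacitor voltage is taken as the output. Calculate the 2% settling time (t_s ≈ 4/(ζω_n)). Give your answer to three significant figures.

t_s ≈ 0.00638 s

For a series RLC circuit (capacitor voltage as output), ω_n = 1/√(LC) = 1/√(1.77 mH · 340 µF) = 1290 rad/s.
ζ = (R/2)·√(C/L) = (2.22/2)·√(340 µF/1.77 mH) = 0.486.
t_s ≈ 4/(ζω_n) = 0.00638 s.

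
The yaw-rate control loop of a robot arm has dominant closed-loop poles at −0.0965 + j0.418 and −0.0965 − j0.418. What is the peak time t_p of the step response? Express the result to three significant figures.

t_p ≈ 7.52 s

t_p = π/ω_d with ω_d = 0.418 (the imaginary part), so t_p = 7.52 s.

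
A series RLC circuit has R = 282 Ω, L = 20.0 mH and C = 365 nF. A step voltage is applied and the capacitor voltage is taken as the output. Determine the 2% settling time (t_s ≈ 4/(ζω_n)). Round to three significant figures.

For a series RLC circuit (capacitor voltage as output), ω_n = 1/√(LC) = 1/√(20.0 mH · 365 nF) = 11700 rad/s.
ζ = (R/2)·√(C/L) = (282/2)·√(365 nF/20.0 mH) = 0.602.
t_s ≈ 4/(ζω_n) = 0.000567 s.

t_s ≈ 0.000567 s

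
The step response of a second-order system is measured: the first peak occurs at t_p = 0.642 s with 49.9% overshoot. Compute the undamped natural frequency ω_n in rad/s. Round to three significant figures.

The overshoot fixes ζ = −ln(OS)/√(π²+ln²(OS)) = 0.216.
From t_p = π/ω_d, ω_d = π/0.642 = 4.89 rad/s, so ω_n = ω_d/√(1−ζ²) = 5.01 rad/s.

ω_n ≈ 5.01 rad/s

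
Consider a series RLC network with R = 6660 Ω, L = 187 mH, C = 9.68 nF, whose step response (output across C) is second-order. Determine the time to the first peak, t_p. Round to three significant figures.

For a series RLC circuit (capacitor voltage as output), ω_n = 1/√(LC) = 1/√(187 mH · 9.68 nF) = 23500 rad/s.
ζ = (R/2)·√(C/L) = (6660/2)·√(9.68 nF/187 mH) = 0.758.
ω_d = ω_n√(1−ζ²) = 15300 rad/s. t_p = π/ω_d = 0.000205 s.

t_p ≈ 0.000205 s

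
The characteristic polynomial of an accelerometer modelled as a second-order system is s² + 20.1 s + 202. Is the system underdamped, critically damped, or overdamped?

a² − 4b = 20.1² − 4·202 < 0 (complex roots); the system is underdamped.

underdamped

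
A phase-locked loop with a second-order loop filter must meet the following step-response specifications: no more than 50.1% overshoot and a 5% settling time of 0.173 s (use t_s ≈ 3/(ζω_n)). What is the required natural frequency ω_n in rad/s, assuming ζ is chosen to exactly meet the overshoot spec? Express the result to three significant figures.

ω_n ≈ 80.7 rad/s

From %OS = 100·exp(−πζ/√(1−ζ²)), invert to get ζ = −ln(OS)/√(π² + ln²(OS)) with OS = 0.501.
−ln 0.501 = 0.6911, so ζ = 0.6911/√(π² + 0.4777) = 0.215.
From t_s ≈ 3/(ζω_n): ω_n = 3/(ζ·t_s) = 3/(0.215·0.173) = 80.7 rad/s.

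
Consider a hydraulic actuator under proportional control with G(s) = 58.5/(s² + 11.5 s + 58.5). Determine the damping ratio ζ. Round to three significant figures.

Comparing the denominator to s² + 2ζω_n s + ω_n²: ω_n = √58.5 = 7.65 rad/s, and 2ζω_n = 11.5 so ζ = 11.5/(2·7.65) = 0.752.

ζ ≈ 0.752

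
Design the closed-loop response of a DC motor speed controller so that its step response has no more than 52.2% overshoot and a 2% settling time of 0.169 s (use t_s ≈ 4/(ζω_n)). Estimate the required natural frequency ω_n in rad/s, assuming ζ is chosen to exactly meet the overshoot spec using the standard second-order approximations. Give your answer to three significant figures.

ω_n ≈ 117 rad/s

From %OS = 100·exp(−πζ/√(1−ζ²)), invert to get ζ = −ln(OS)/√(π² + ln²(OS)) with OS = 0.522.
−ln 0.522 = 0.6501, so ζ = 0.6501/√(π² + 0.4226) = 0.203.
From t_s ≈ 4/(ζω_n): ω_n = 4/(ζ·t_s) = 4/(0.203·0.169) = 117 rad/s.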